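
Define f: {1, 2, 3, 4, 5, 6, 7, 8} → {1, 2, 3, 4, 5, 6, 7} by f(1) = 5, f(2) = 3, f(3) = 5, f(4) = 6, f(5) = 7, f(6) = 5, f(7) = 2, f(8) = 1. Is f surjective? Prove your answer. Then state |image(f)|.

No element maps to 4, so f is not surjective.
The image of f is {1, 2, 3, 5, 6, 7}, which has 6 elements.

6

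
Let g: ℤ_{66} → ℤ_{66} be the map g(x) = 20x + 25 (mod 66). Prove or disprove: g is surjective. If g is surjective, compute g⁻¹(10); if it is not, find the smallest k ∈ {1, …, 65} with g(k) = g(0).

By definition, surjectivity means every element of the codomain has a preimage under g.
Since gcd(20, 66) = 2, we have 20x ≡ 0 (mod 2) for all x, so g(x) ≡ 1 (mod 2).
But 0 ≢ 1 (mod 2), so 0 ∈ ℤ_{66} has no preimage. Thus g is not surjective.
Since g is not surjective, we find the least positive k with g(k) = g(0): this means 20k ≡ 0 (mod 66), i.e. 66 ∣ 20k. Since gcd(20, 66) = 2, dividing through by 2 this holds exactly when 33 ∣ 10k, and as gcd(10, 33) = 1, exactly when 33 ∣ k.
The smallest positive such k is 33.

33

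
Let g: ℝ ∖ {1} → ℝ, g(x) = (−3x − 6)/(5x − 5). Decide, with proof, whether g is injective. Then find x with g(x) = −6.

Suppose g(u) = g(v). Cross-multiplying: (−3u − 6)(5v − 5) = (−3v − 6)(5u − 5).
Expanding both sides and cancelling the symmetric terms leaves 45·(u − v) = 0. Since 45 ≠ 0, u = v. Hence g is injective.
Solving g(x) = −6: cross-multiplying gives −3x − 6 = −6(5x − 5), which rearranges to 27x = 36, so x = 4/3.

4/3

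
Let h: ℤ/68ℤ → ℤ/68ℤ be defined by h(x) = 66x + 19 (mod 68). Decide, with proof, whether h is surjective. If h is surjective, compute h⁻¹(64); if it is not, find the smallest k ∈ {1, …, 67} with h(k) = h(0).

34

Recall: h is surjective if every y in the codomain equals h(x) for some x in the domain.
Since gcd(66, 68) = 2, we have 66x ≡ 0 (mod 2) for all x, so h(x) ≡ 1 (mod 2).
But 0 ≢ 1 (mod 2), so 0 ∈ ℤ/68ℤ has no preimage. Hence h is not surjective.
Since h is not surjective, we find the least positive k with h(k) = h(0): this means 66k ≡ 0 (mod 68), i.e. 68 ∣ 66k. Since gcd(66, 68) = 2, dividing through by 2 this holds exactly when 34 ∣ 33k, and as gcd(33, 34) = 1, exactly when 34 ∣ k.
The smallest positive such k is 34.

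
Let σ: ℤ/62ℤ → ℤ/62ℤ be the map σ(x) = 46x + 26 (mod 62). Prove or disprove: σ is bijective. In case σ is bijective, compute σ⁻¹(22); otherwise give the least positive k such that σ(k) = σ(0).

31

We have gcd(46, 62) = 2 > 1. Taking s = 0 and t = 31: σ(0) = 26 and σ(31) = 46·31 + 26 = 1452 ≡ 26 (mod 62).
So σ(0) = σ(31) while 0 ≠ 31, thus σ is not injective, hence not bijective.
Since σ is not bijective, we find the least positive k with σ(k) = σ(0): this means 46k ≡ 0 (mod 62), i.e. 62 ∣ 46k. Since gcd(46, 62) = 2, dividing through by 2 this holds exactly when 31 ∣ 23k, and as gcd(23, 31) = 1, exactly when 31 ∣ k.
The smallest positive such k is 31.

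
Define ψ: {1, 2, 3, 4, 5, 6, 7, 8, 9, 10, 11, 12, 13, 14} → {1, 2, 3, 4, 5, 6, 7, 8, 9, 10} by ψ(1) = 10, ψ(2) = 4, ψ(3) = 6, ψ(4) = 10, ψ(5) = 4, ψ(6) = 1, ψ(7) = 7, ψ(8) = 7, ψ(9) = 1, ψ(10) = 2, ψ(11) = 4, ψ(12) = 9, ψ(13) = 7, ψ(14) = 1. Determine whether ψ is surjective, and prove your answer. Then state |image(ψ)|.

7

No element maps to 3, so ψ is not surjective.
The image of ψ is {1, 2, 4, 6, 7, 9, 10}, which has 7 elements.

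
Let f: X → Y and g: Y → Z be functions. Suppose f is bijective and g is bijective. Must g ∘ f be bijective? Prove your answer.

Injectivity: if g(f(x_1)) = g(f(x_2)) then f(x_1) = f(x_2) (g injective) so x_1 = x_2 (f injective).
Surjectivity: for c ∈ Z pick b with g(b) = c, then a with f(a) = b; then (g ∘ f)(a) = c.
Thus g ∘ f is bijective.

bijective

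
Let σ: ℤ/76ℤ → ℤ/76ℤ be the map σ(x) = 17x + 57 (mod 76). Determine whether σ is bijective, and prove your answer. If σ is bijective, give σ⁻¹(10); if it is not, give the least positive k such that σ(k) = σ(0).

Recall: σ is injective if σ(a) = σ(b) implies a = b.
If σ(a) = σ(b), then 17a ≡ 17b (mod 76). Because gcd(17, 76) = 1, we may cancel 17 to get a ≡ b (mod 76).
We now compute 17⁻¹ mod 76 explicitly. Euclid's algorithm: 76 = 4·17 + 8, 17 = 2·8 + 1; back-substituting gives 1 = 9·17 − 2·76, so 17⁻¹ ≡ 9 (mod 76).
Then y ↦ 9(y − 57) is a two-sided inverse to σ, so every y ∈ ℤ/76ℤ has a preimage.
Thus σ is bijective.
Since σ is bijective, we find σ⁻¹(10): we need 17x ≡ 10 − 57 ≡ 29 (mod 76). Using 17⁻¹ = 9: x ≡ 9·29 = 261 = 3·76 + 33, so x = 33.
Check: σ(33) = 17·33 + 57 = 618 = 8·76 + 10 ≡ 10 (mod 76).

33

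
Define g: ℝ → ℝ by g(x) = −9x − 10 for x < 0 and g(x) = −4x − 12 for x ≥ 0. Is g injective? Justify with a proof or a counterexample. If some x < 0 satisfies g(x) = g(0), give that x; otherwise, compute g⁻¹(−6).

-4/9

Both pieces are strictly decreasing (slopes −9 and −4), so each is injective on its own interval.
The left piece maps (−∞, 0) onto (−10, ∞); the right piece maps [0, ∞) onto (−∞, −12].
These images are disjoint, so no value is attained by both pieces. Therefore g is injective.
Because the two images are disjoint, no x < 0 has g(x) = g(0), so we compute g⁻¹(−6): −6 lies in (−10, ∞), so solve −9x − 10 = −6: x = (−6 + 10)/(−9) = −4/9.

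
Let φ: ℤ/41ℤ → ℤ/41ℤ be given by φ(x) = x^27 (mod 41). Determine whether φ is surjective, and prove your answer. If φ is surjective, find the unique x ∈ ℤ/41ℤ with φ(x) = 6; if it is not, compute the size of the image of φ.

11

Since 41 is prime, the nonzero elements of ℤ/41ℤ form a cyclic group of order 40.
As gcd(27, 40) = 1, raising to the 27th power is a bijection on this group: if x_1^27 ≡ x_2^27 then (x_1x_2^{−1})^27 = 1, and the only element of order dividing gcd(27, 40) = 1 is 1, so x_1 = x_2.
With φ(0) = 0 this makes φ injective on all of ℤ/41ℤ, hence bijective (finite equal-size domain and codomain). In particular φ is surjective.
Since φ is surjective, we find the preimage of 6. The inverse of x ↦ x^27 on (ℤ/41ℤ)^× is x ↦ x^3, because 27·3 = 81 = 2·40 + 1 ≡ 1 (mod 40) and x^{40} = 1 for x ≠ 0 (Fermat). So φ⁻¹(6) = 6^3 mod 41.
Repeated squaring mod 41: 6^1 ≡ 6, 6^2 ≡ 6² = 36. Since 3 = 2 + 1, 6^3 ≡ 36·6: 36·6 = 216 ≡ 11. So 6^3 ≡ 11 (mod 41).
Hence φ⁻¹(6) = 11.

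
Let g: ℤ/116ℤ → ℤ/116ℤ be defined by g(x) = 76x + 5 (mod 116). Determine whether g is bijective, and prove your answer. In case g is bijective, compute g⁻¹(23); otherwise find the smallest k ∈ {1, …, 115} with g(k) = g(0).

29

We have gcd(76, 116) = 4 > 1. Taking s = 0 and t = 29: g(0) = 5 and g(29) = 76·29 + 5 = 2209 ≡ 5 (mod 116).
So g(0) = g(29) while 0 ≠ 29, therefore g is not injective, hence not bijective.
Since g is not bijective, we find the least positive k with g(k) = g(0): this means 76k ≡ 0 (mod 116), i.e. 116 ∣ 76k. Since gcd(76, 116) = 4, dividing through by 4 this holds exactly when 29 ∣ 19k, and as gcd(19, 29) = 1, exactly when 29 ∣ k.
The smallest positive such k is 29.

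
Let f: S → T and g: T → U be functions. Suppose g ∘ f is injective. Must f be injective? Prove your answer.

Suppose f(u) = f(v). Applying g: (g ∘ f)(u) = (g ∘ f)(v). Since g ∘ f is injective, u = v. Therefore f is injective.

injective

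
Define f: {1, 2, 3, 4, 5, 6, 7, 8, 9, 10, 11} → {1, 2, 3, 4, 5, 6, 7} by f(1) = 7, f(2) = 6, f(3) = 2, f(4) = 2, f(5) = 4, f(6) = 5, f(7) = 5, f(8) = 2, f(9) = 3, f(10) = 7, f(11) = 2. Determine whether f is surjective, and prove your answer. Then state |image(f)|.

No element maps to 1, so f is not surjective.
The image of f is {2, 3, 4, 5, 6, 7}, which has 6 elements.

6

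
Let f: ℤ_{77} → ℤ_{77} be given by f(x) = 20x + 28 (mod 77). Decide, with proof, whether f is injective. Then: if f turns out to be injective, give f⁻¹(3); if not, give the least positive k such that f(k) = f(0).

18

Recall that f is injective when f(x_1) = f(x_2) forces x_1 = x_2.
Suppose f(x_1) = f(x_2) in ℤ_{77}. Then 20x_1 + 28 ≡ 20x_2 + 28 (mod 77), hence 20(x_1 − x_2) ≡ 0 (mod 77).
Since gcd(20, 77) = 1, 20 is invertible modulo 77, thus x_1 − x_2 ≡ 0 (mod 77), i.e. x_1 = x_2.
Hence f is injective.
We now compute 20⁻¹ mod 77 explicitly. Euclid's algorithm: 77 = 3·20 + 17, 20 = 1·17 + 3, 17 = 5·3 + 2, 3 = 1·2 + 1; back-substituting gives 1 = 27·20 − 7·77, so 20⁻¹ ≡ 27 (mod 77).
Since f is injective, we find f⁻¹(3): we need 20x ≡ 3 − 28 ≡ 52 (mod 77). Using 20⁻¹ = 27: x ≡ 27·52 = 1404 = 18·77 + 18, so x = 18.
Check: f(18) = 20·18 + 28 = 388 = 5·77 + 3 ≡ 3 (mod 77).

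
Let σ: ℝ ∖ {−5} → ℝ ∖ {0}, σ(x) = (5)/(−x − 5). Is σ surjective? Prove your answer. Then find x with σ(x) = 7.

-40/7

For any y ≠ 0, solving y(−x − 5) = 5 for x gives a well-defined x ≠ −5. So σ is surjective.
Solving σ(x) = 7: cross-multiplying gives 5 = 7(−x − 5), which rearranges to 7x = −40, so x = −40/7.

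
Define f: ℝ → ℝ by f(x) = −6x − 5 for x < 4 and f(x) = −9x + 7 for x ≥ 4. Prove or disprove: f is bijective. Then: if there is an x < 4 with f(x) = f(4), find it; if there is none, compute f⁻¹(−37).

44/9

Both pieces are strictly decreasing (slopes −6 and −9), so each is injective on its own interval.
The left piece maps (−∞, 4) onto (−29, ∞); the right piece maps [4, ∞) onto (−∞, −29].
Since −29 = −29, the images partition ℝ: f is injective and surjective, hence bijective.
Because the two images are disjoint, no x < 4 has f(x) = f(4), so we compute f⁻¹(−37): −37 lies in (−∞, −29], so solve −9x + 7 = −37: x = (−37 − 7)/(−9) = 44/9.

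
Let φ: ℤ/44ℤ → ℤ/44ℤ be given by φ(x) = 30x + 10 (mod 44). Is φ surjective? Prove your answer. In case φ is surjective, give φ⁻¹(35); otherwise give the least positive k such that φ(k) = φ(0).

22

Recall that φ is surjective if every y in the codomain equals φ(x) for some x in the domain.
Since gcd(30, 44) = 2, we have 30x ≡ 0 (mod 2) for all x, so φ(x) ≡ 0 (mod 2).
But 1 ≢ 0 (mod 2), so 1 ∈ ℤ/44ℤ has no preimage. Hence φ is not surjective.
Since φ is not surjective, we find the least positive k with φ(k) = φ(0): this means 30k ≡ 0 (mod 44), i.e. 44 ∣ 30k. Since gcd(30, 44) = 2, dividing through by 2 this holds exactly when 22 ∣ 15k, and as gcd(15, 22) = 1, exactly when 22 ∣ k.
The smallest positive such k is 22.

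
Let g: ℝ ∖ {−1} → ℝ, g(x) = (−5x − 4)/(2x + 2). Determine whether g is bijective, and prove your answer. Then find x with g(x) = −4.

If g(x) = −5/2, cross-multiplying gives 2(−5x − 4) = −5(2x + 2), which simplifies to −8 = −10 — false.  So −5/2 has no preimage and g is not surjective.
Therefore g is not bijective.
Solving g(x) = −4: cross-multiplying gives −5x − 4 = −4(2x + 2), which rearranges to 3x = −4, so x = −4/3.

-4/3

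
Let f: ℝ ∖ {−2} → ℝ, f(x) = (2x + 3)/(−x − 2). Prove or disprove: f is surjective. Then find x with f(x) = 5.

If f(x) = −2, cross-multiplying gives −1(2x + 3) = 2(−x − 2), which simplifies to −3 = −4 — false.  So −2 has no preimage and f is not surjective.
Solving f(x) = 5: cross-multiplying gives 2x + 3 = 5(−x − 2), which rearranges to 7x = −13, so x = −13/7.

-13/7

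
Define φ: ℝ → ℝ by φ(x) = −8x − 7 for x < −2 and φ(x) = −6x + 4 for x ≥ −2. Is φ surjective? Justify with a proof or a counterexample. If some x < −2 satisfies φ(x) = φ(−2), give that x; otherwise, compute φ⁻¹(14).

-23/8

Both pieces are strictly decreasing (slopes −8 and −6), so each is injective on its own interval.
The left piece maps (−∞, −2) onto (9, ∞); the right piece maps [−2, ∞) onto (−∞, 16].
The union (9, ∞) ∪ (−∞, 16] covers ℝ, so φ is surjective.
For the follow-up: the images overlap, so an x < −2 with φ(x) = φ(−2) exists. φ(−2) = 16; solving −8x − 7 = 16 for x < −2 gives x = (16 + 7)/(−8) = −23/8.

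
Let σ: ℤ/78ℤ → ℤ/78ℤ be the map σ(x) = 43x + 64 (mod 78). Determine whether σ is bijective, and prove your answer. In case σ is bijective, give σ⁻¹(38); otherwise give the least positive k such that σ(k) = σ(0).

Recall: σ is injective when σ(u) = σ(v) forces u = v.
Suppose σ(u) = σ(v) in ℤ/78ℤ. Then 43u + 64 ≡ 43v + 64 (mod 78), thus 43(u − v) ≡ 0 (mod 78).
Since gcd(43, 78) = 1, 43 is invertible modulo 78, thus u − v ≡ 0 (mod 78), i.e. u = v.
We now compute 43⁻¹ mod 78 explicitly. Euclid's algorithm: 78 = 1·43 + 35, 43 = 1·35 + 8, 35 = 4·8 + 3, 8 = 2·3 + 2, 3 = 1·2 + 1; back-substituting gives 1 = 49·43 − 27·78, so 43⁻¹ ≡ 49 (mod 78).
Then y ↦ 49(y − 64) is a two-sided inverse to σ, so every y ∈ ℤ/78ℤ has a preimage.
Therefore σ is bijective.
Since σ is bijective, we find σ⁻¹(38): we need 43x ≡ 38 − 64 ≡ 52 (mod 78). Using 43⁻¹ = 49: x ≡ 49·52 = 2548 = 32·78 + 52, so x = 52.
Check: σ(52) = 43·52 + 64 = 2300 = 29·78 + 38 ≡ 38 (mod 78).

52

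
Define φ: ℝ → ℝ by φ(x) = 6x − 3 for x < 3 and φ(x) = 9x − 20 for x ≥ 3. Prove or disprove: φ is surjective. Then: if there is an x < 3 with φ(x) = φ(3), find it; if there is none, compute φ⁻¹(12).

5/3

Both pieces are strictly increasing (slopes 6 and 9), so each is injective on its own interval.
The left piece maps (−∞, 3) onto (−∞, 15); the right piece maps [3, ∞) onto [7, ∞).
The union (−∞, 15) ∪ [7, ∞) covers ℝ, so φ is surjective.
For the follow-up: the images overlap, so an x < 3 with φ(x) = φ(3) exists. φ(3) = 7; solving 6x − 3 = 7 for x < 3 gives x = (7 + 3)/6 = 5/3.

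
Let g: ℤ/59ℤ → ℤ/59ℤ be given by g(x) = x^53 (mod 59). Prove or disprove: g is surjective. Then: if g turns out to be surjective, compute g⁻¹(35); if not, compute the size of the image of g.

57

Since 59 is prime, the nonzero elements of ℤ/59ℤ form a cyclic group of order 58.
As gcd(53, 58) = 1, raising to the 53rd power is a bijection on this group: if u^53 ≡ v^53 then (uv^{−1})^53 = 1, and the only element of order dividing gcd(53, 58) = 1 is 1, so u = v.
With g(0) = 0 this makes g injective on all of ℤ/59ℤ, hence bijective (finite equal-size domain and codomain). In particular g is surjective.
Since g is surjective, we find the preimage of 35. The inverse of x ↦ x^53 on (ℤ/59ℤ)^× is x ↦ x^23, because 53·23 = 1219 = 21·58 + 1 ≡ 1 (mod 58) and x^{58} = 1 for x ≠ 0 (Fermat). So g⁻¹(35) = 35^23 mod 59.
Repeated squaring mod 59: 35^1 ≡ 35, 35^2 ≡ 35² = 1225 ≡ 45, 35^4 ≡ 45² = 2025 ≡ 19, 35^8 ≡ 19² = 361 ≡ 7, 35^16 ≡ 7² = 49. Since 23 = 16 + 4 + 2 + 1, 35^23 ≡ 49·19·45·35: 49·19 = 931 ≡ 46, then 46·45 = 2070 ≡ 5, then 5·35 = 175 ≡ 57. So 35^23 ≡ 57 (mod 59).
Hence g⁻¹(35) = 57.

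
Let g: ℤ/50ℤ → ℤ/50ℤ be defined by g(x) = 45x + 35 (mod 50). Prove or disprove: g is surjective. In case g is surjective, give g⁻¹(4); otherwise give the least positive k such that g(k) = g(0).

10

Since gcd(45, 50) = 5, we have 45x ≡ 0 (mod 5) for all x, so g(x) ≡ 0 (mod 5).
But 1 ≢ 0 (mod 5), so 1 ∈ ℤ/50ℤ has no preimage. So g is not surjective.
Since g is not surjective, we find the least positive k with g(k) = g(0): this means 45k ≡ 0 (mod 50), i.e. 50 ∣ 45k. Since gcd(45, 50) = 5, dividing through by 5 this holds exactly when 10 ∣ 9k, and as gcd(9, 10) = 1, exactly when 10 ∣ k.
The smallest positive such k is 10.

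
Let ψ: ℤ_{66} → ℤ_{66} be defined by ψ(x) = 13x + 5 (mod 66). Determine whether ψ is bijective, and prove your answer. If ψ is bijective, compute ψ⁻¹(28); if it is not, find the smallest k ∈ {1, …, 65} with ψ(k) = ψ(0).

If ψ(x_1) = ψ(x_2), then 13x_1 ≡ 13x_2 (mod 66). Because gcd(13, 66) = 1, we may cancel 13 to get x_1 ≡ x_2 (mod 66).
We now compute 13⁻¹ mod 66 explicitly. Euclid's algorithm: 66 = 5·13 + 1; back-substituting gives 1 = 61·13 − 12·66, so 13⁻¹ ≡ 61 (mod 66).
Then y ↦ 61(y − 5) is a two-sided inverse to ψ, so every y ∈ ℤ_{66} has a preimage.
Therefore ψ is bijective.
Since ψ is bijective, we find ψ⁻¹(28): we need 13x ≡ 28 − 5 ≡ 23 (mod 66). Using 13⁻¹ = 61: x ≡ 61·23 = 1403 = 21·66 + 17, so x = 17.
Check: ψ(17) = 13·17 + 5 = 226 = 3·66 + 28 ≡ 28 (mod 66).

17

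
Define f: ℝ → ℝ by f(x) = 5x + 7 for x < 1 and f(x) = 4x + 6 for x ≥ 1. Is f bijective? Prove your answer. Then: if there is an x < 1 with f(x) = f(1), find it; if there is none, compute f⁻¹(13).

Both pieces are strictly increasing (slopes 5 and 4), so each is injective on its own interval.
The left piece maps (−∞, 1) onto (−∞, 12); the right piece maps [1, ∞) onto [10, ∞).
These images overlap. In particular f(1) = 10 (right piece), and solving 5x + 7 = 10 on the left piece gives x = 3/5 < 1.
So f(3/5) = f(1) with 3/5 ≠ 1, and f is not injective, hence not bijective. This x = 3/5 is the requested value below 1.

3/5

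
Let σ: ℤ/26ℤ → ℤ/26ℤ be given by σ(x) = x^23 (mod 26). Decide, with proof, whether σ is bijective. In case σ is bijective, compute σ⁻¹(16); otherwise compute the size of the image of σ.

Computing x^23 mod 26 for each x (by repeated squaring, reducing mod 26 at every step), the values σ(0), σ(1), …, σ(25) are: 0, 1, 20, 9, 10, 21, 24, 15, 18, 3, 4, 19, 12, 13, 14, 7, 22, 23, 8, 11, 2, 5, 16, 17, 6, 25.
Every element of ℤ/26ℤ appears exactly once in this list, so σ is a bijection, and in particular bijective.
Since σ is bijective, we read off the preimage of 16 from the same table: σ(22) = 16, so σ⁻¹(16) = 22.

22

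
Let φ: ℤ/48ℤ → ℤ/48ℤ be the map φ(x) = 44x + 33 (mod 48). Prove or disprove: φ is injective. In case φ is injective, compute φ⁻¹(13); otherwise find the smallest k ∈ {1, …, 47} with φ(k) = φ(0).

12

Recall that injectivity means: for all a, b in the domain, φ(a) = φ(b) implies a = b.
We have gcd(44, 48) = 4 > 1. Taking a = 0 and b = 12: φ(0) = 33 and φ(12) = 44·12 + 33 = 561 ≡ 33 (mod 48).
So φ(0) = φ(12) while 0 ≠ 12, hence φ is not injective.
Since φ is not injective, we find the least positive k with φ(k) = φ(0): this means 44k ≡ 0 (mod 48), i.e. 48 ∣ 44k. Since gcd(44, 48) = 4, dividing through by 4 this holds exactly when 12 ∣ 11k, and as gcd(11, 12) = 1, exactly when 12 ∣ k.
The smallest positive such k is 12.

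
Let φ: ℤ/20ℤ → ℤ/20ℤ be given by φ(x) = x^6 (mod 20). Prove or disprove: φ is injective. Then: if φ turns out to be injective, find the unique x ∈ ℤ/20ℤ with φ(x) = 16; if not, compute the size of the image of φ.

φ(4): Repeated squaring mod 20: 4^1 ≡ 4, 4^2 ≡ 4² = 16, 4^4 ≡ 16² = 256 ≡ 16. Since 6 = 4 + 2, 4^6 ≡ 16·16: 16·16 = 256 ≡ 16. So 4^6 ≡ 16 (mod 20).
φ(6): Repeated squaring mod 20: 6^1 ≡ 6, 6^2 ≡ 6² = 36 ≡ 16, 6^4 ≡ 16² = 256 ≡ 16. Since 6 = 4 + 2, 6^6 ≡ 16·16: 16·16 = 256 ≡ 16. So 6^6 ≡ 16 (mod 20).
So φ(4) = φ(6) = 16 while 4 ≠ 6, therefore φ is not injective.
Since φ is not injective, we determine |image(φ)|. Computing x^6 mod 20 for each x (by repeated squaring, reducing mod 20 at every step), the values φ(0), φ(1), …, φ(19) are: 0, 1, 4, 9, 16, 5, 16, 9, 4, 1, 0, 1, 4, 9, 16, 5, 16, 9, 4, 1.
The distinct values are {0, 1, 4, 5, 9, 16}; there are 6 of them.

6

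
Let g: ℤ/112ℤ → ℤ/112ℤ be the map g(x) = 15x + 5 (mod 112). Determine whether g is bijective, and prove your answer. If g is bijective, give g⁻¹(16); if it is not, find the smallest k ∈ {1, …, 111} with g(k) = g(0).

Recall: g is injective if g(s) = g(t) implies s = t.
If g(s) = g(t), then 15s ≡ 15t (mod 112). Because gcd(15, 112) = 1, we may cancel 15 to get s ≡ t (mod 112).
We now compute 15⁻¹ mod 112 explicitly. Euclid's algorithm: 112 = 7·15 + 7, 15 = 2·7 + 1; back-substituting gives 1 = 15·15 − 2·112, so 15⁻¹ ≡ 15 (mod 112).
Then y ↦ 15(y − 5) is a two-sided inverse to g, so every y ∈ ℤ/112ℤ has a preimage.
Thus g is bijective.
Since g is bijective, we compute g⁻¹(16): solve 15x + 5 ≡ 16 (mod 112), i.e. 15x ≡ 11 (mod 112).
Multiplying by 15⁻¹ = 15 gives x ≡ 15·11 = 165 = 1·112 + 53 ≡ 53 (mod 112).
Check: g(53) = 15·53 + 5 = 800 = 7·112 + 16 ≡ 16 (mod 112).

53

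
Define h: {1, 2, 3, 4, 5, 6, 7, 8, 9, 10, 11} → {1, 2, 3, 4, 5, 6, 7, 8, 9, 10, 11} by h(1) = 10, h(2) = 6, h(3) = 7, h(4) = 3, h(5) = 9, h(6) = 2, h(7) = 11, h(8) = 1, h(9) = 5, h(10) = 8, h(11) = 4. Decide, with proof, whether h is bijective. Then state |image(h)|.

The values 10, 6, 7, 3, 9, 2, 11, 1, 5, 8, 4 are a permutation of {1, 2, 3, 4, 5, 6, 7, 8, 9, 10, 11}: each element appears exactly once.
So h is injective and surjective, hence bijective.
The image of h is {1, 2, 3, 4, 5, 6, 7, 8, 9, 10, 11}, which has 11 elements.

11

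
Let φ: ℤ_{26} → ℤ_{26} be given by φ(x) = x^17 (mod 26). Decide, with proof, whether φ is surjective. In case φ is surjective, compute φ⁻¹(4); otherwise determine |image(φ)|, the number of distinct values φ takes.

10

Computing x^17 mod 26 for each x (by repeated squaring, reducing mod 26 at every step), the values φ(0), φ(1), …, φ(25) are: 0, 1, 6, 9, 10, 5, 2, 11, 8, 3, 4, 7, 12, 13, 14, 19, 22, 23, 18, 15, 24, 21, 16, 17, 20, 25.
Every element of ℤ_{26} appears exactly once in this list, so φ is a bijection, and in particular surjective.
Since φ is surjective, we read off the preimage of 4 from the same table: φ(10) = 4, so φ⁻¹(4) = 10.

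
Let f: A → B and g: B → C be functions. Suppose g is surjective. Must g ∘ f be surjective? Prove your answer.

No. Take A = {0}, B = C = {0, 1, 2}, f(0) = 0, and g = identity (surjective).
Then (g ∘ f)(0) = 0, and 2 ∈ C has no preimage under g ∘ f, so g ∘ f is not surjective.

not surjective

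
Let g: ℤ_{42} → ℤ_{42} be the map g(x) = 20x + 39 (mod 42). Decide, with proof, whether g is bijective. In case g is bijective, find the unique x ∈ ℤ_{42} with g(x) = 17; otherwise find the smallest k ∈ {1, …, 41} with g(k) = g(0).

21

By definition, injectivity means: for all x_1, x_2 in the domain, g(x_1) = g(x_2) implies x_1 = x_2.
We have gcd(20, 42) = 2 > 1. Taking x_1 = 0 and x_2 = 21: g(0) = 39 and g(21) = 20·21 + 39 = 459 ≡ 39 (mod 42).
So g(0) = g(21) while 0 ≠ 21, therefore g is not injective, hence not bijective.
Since g is not bijective, we find the least positive k with g(k) = g(0): this means 20k ≡ 0 (mod 42), i.e. 42 ∣ 20k. Since gcd(20, 42) = 2, dividing through by 2 this holds exactly when 21 ∣ 10k, and as gcd(10, 21) = 1, exactly when 21 ∣ k.
The smallest positive such k is 21.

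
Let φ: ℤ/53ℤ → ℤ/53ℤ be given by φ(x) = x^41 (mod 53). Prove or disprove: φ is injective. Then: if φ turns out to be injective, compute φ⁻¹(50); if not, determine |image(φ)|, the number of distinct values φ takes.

Since 53 is prime, the nonzero elements of ℤ/53ℤ form a cyclic group of order 52.
As gcd(41, 52) = 1, raising to the 41st power is a bijection on this group: if a^41 ≡ b^41 then (ab^{−1})^41 = 1, and the only element of order dividing gcd(41, 52) = 1 is 1, so a = b.
With φ(0) = 0 this makes φ injective on all of ℤ/53ℤ, hence bijective (finite equal-size domain and codomain). In particular φ is injective.
Since φ is injective, we find the preimage of 50. The inverse of x ↦ x^41 on (ℤ/53ℤ)^× is x ↦ x^33, because 41·33 = 1353 = 26·52 + 1 ≡ 1 (mod 52) and x^{52} = 1 for x ≠ 0 (Fermat). So φ⁻¹(50) = 50^33 mod 53.
Repeated squaring mod 53: 50^1 ≡ 50, 50^2 ≡ 50² = 2500 ≡ 9, 50^4 ≡ 9² = 81 ≡ 28, 50^8 ≡ 28² = 784 ≡ 42, 50^16 ≡ 42² = 1764 ≡ 15, 50^32 ≡ 15² = 225 ≡ 13. Since 33 = 32 + 1, 50^33 ≡ 13·50: 13·50 = 650 ≡ 14. So 50^33 ≡ 14 (mod 53).
Hence φ⁻¹(50) = 14.

14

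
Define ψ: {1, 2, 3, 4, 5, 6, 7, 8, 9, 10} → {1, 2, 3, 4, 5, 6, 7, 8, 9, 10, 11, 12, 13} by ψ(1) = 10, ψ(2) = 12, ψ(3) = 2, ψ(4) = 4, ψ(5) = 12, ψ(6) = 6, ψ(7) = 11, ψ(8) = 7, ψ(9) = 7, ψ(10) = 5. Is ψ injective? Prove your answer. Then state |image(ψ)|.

ψ(2) = 12 = ψ(5) with 2 ≠ 5, so ψ is not injective.
The image of ψ is {2, 4, 5, 6, 7, 10, 11, 12}, which has 8 elements.

8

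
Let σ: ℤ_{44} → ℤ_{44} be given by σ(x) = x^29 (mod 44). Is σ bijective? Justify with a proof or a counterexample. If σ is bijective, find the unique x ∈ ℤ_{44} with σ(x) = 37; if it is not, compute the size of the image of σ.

σ(0) = 0^29 = 0.
σ(22): Repeated squaring mod 44: 22^1 ≡ 22, 22^2 ≡ 22² = 484 ≡ 0, 22^4 ≡ 0² = 0, 22^8 ≡ 0² = 0, 22^16 ≡ 0² = 0. Since 29 = 16 + 8 + 4 + 1, 22^29 ≡ 0·0·0·22: 0·0 = 0, then 0·0 = 0, then 0·22 = 0. So 22^29 ≡ 0 (mod 44).
So σ(0) = σ(22) = 0 while 0 ≠ 22, thus σ is not injective, hence not bijective.
Since σ is not bijective, we determine |image(σ)|. Computing x^29 mod 44 for each x (by repeated squaring, reducing mod 44 at every step), the values σ(0), σ(1), …, σ(43) are: 0, 1, 28, 15, 36, 9, 24, 19, 40, 5, 32, 11, 12, 17, 4, 3, 20, 13, 8, 7, 16, 21, 0, 23, 28, 37, 36, 31, 24, 41, 40, 27, 32, 33, 12, 39, 4, 25, 20, 35, 8, 29, 16, 43.
The distinct values are {0, 1, 3, 4, 5, 7, 8, 9, 11, 12, 13, 15, 16, 17, 19, 20, 21, 23, 24, 25, 27, 28, 29, 31, 32, 33, 35, 36, 37, 39, 40, 41, 43}; there are 33 of them.

33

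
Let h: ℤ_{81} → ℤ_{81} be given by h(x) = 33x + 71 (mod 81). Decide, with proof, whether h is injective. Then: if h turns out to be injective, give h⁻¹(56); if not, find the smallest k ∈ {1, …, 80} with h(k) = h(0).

Recall that injectivity means: for all u, v in the domain, h(u) = h(v) implies u = v.
We have gcd(33, 81) = 3 > 1. Taking u = 0 and v = 27: h(0) = 71 and h(27) = 33·27 + 71 = 962 ≡ 71 (mod 81).
So h(0) = h(27) while 0 ≠ 27, so h is not injective.
Since h is not injective, we find the least positive k with h(k) = h(0): this means 33k ≡ 0 (mod 81), i.e. 81 ∣ 33k. Since gcd(33, 81) = 3, dividing through by 3 this holds exactly when 27 ∣ 11k, and as gcd(11, 27) = 1, exactly when 27 ∣ k.
The smallest positive such k is 27.

27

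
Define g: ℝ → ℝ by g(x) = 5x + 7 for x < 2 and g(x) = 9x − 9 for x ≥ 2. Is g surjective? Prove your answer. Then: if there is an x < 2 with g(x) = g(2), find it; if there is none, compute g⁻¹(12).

Both pieces are strictly increasing (slopes 5 and 9), so each is injective on its own interval.
The left piece maps (−∞, 2) onto (−∞, 17); the right piece maps [2, ∞) onto [9, ∞).
The union (−∞, 17) ∪ [9, ∞) covers ℝ, so g is surjective.
For the follow-up: the images overlap, so an x < 2 with g(x) = g(2) exists. g(2) = 9; solving 5x + 7 = 9 for x < 2 gives x = (9 − 7)/5 = 2/5.

2/5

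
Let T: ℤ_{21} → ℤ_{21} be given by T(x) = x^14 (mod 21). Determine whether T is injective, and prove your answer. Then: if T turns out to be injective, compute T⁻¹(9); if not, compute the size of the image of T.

8

T(2): Repeated squaring mod 21: 2^1 ≡ 2, 2^2 ≡ 2² = 4, 2^4 ≡ 4² = 16, 2^8 ≡ 16² = 256 ≡ 4. Since 14 = 8 + 4 + 2, 2^14 ≡ 4·16·4: 4·16 = 64 ≡ 1, then 1·4 = 4. So 2^14 ≡ 4 (mod 21).
T(5): Repeated squaring mod 21: 5^1 ≡ 5, 5^2 ≡ 5² = 25 ≡ 4, 5^4 ≡ 4² = 16, 5^8 ≡ 16² = 256 ≡ 4. Since 14 = 8 + 4 + 2, 5^14 ≡ 4·16·4: 4·16 = 64 ≡ 1, then 1·4 = 4. So 5^14 ≡ 4 (mod 21).
So T(2) = T(5) = 4 while 2 ≠ 5, therefore T is not injective.
Since T is not injective, we determine |image(T)|. Computing x^14 mod 21 for each x (by repeated squaring, reducing mod 21 at every step), the values T(0), T(1), …, T(20) are: 0, 1, 4, 9, 16, 4, 15, 7, 1, 18, 16, 16, 18, 1, 7, 15, 4, 16, 9, 4, 1.
The distinct values are {0, 1, 4, 7, 9, 15, 16, 18}; there are 8 of them.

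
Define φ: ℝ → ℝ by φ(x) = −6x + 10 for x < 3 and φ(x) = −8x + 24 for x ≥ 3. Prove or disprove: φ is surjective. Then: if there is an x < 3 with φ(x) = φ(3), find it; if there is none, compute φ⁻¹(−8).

Both pieces are strictly decreasing (slopes −6 and −8), so each is injective on its own interval.
The left piece maps (−∞, 3) onto (−8, ∞); the right piece maps [3, ∞) onto (−∞, 0].
The union (−8, ∞) ∪ (−∞, 0] covers ℝ, so φ is surjective.
For the follow-up: the images overlap, so an x < 3 with φ(x) = φ(3) exists. φ(3) = 0; solving −6x + 10 = 0 for x < 3 gives x = (0 − 10)/(−6) = 5/3.

5/3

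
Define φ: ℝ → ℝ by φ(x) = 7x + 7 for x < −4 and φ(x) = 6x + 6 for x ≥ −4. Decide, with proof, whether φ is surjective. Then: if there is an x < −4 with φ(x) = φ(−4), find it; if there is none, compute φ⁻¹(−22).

-29/7

Both pieces are strictly increasing (slopes 7 and 6), so each is injective on its own interval.
The left piece maps (−∞, −4) onto (−∞, −21); the right piece maps [−4, ∞) onto [−18, ∞).
The union (−∞, −21) ∪ [−18, ∞) omits the interval between −21 and −18; in particular −21 has no preimage. So φ is not surjective.
Because the two images are disjoint, no x < −4 has φ(x) = φ(−4), so we compute φ⁻¹(−22): −22 lies in (−∞, −21), so solve 7x + 7 = −22: x = (−22 − 7)/7 = −29/7.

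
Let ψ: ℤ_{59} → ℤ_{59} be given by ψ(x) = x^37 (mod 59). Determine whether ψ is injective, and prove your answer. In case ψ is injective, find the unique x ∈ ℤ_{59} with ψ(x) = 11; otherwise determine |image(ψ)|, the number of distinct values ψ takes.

Since 59 is prime, the nonzero elements of ℤ_{59} form a cyclic group of order 58.
As gcd(37, 58) = 1, raising to the 37th power is a bijection on this group: if u^37 ≡ v^37 then (uv^{−1})^37 = 1, and the only element of order dividing gcd(37, 58) = 1 is 1, so u = v.
With ψ(0) = 0 this makes ψ injective on all of ℤ_{59}, hence bijective (finite equal-size domain and codomain). In particular ψ is injective.
Since ψ is injective, we find the preimage of 11. The inverse of x ↦ x^37 on (ℤ_{59})^× is x ↦ x^11, because 37·11 = 407 = 7·58 + 1 ≡ 1 (mod 58) and x^{58} = 1 for x ≠ 0 (Fermat). So ψ⁻¹(11) = 11^11 mod 59.
Repeated squaring mod 59: 11^1 ≡ 11, 11^2 ≡ 11² = 121 ≡ 3, 11^4 ≡ 3² = 9, 11^8 ≡ 9² = 81 ≡ 22. Since 11 = 8 + 2 + 1, 11^11 ≡ 22·3·11: 22·3 = 66 ≡ 7, then 7·11 = 77 ≡ 18. So 11^11 ≡ 18 (mod 59).
Hence ψ⁻¹(11) = 18.

18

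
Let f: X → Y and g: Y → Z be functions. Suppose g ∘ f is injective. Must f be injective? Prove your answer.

injective

Suppose f(u) = f(v). Applying g: (g ∘ f)(u) = (g ∘ f)(v). Since g ∘ f is injective, u = v. Thus f is injective.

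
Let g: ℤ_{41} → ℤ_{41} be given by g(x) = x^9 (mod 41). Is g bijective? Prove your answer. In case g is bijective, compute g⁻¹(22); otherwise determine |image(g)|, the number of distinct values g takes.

Since 41 is prime, the nonzero elements of ℤ_{41} form a cyclic group of order 40.
As gcd(9, 40) = 1, raising to the 9th power is a bijection on this group: if x_1^9 ≡ x_2^9 then (x_1x_2^{−1})^9 = 1, and the only element of order dividing gcd(9, 40) = 1 is 1, so x_1 = x_2.
With g(0) = 0 this makes g injective on all of ℤ_{41}, hence bijective (finite equal-size domain and codomain). In particular g is bijective.
Since g is bijective, we find the preimage of 22. The inverse of x ↦ x^9 on (ℤ_{41})^× is x ↦ x^9, because 9·9 = 81 = 2·40 + 1 ≡ 1 (mod 40) and x^{40} = 1 for x ≠ 0 (Fermat). So g⁻¹(22) = 22^9 mod 41.
Repeated squaring mod 41: 22^1 ≡ 22, 22^2 ≡ 22² = 484 ≡ 33, 22^4 ≡ 33² = 1089 ≡ 23, 22^8 ≡ 23² = 529 ≡ 37. Since 9 = 8 + 1, 22^9 ≡ 37·22: 37·22 = 814 ≡ 35. So 22^9 ≡ 35 (mod 41).
Hence g⁻¹(22) = 35.

35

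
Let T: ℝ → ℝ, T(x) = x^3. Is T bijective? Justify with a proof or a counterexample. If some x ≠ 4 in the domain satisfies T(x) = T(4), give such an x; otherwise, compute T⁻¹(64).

4

On ℝ, x ↦ x^3 is strictly increasing (injective) and for any y ∈ ℝ the 3rd root y^{1/3} lies in ℝ (surjective). So T is bijective.
Since x ↦ x^3 is strictly increasing on ℝ, it is injective there, so no x ≠ 4 in the domain has T(x) = T(4). We therefore compute T⁻¹(64) = 64^{1/3} = 4 (indeed 4^3 = 64).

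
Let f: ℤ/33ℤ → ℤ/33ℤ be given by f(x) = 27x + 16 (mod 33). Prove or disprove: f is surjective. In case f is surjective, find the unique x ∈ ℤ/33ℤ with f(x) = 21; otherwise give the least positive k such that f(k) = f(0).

Since gcd(27, 33) = 3, we have 27x ≡ 0 (mod 3) for all x, so f(x) ≡ 1 (mod 3).
But 0 ≢ 1 (mod 3), so 0 ∈ ℤ/33ℤ has no preimage. Hence f is not surjective.
Since f is not surjective, we find the least positive k with f(k) = f(0): this means 27k ≡ 0 (mod 33), i.e. 33 ∣ 27k. Since gcd(27, 33) = 3, dividing through by 3 this holds exactly when 11 ∣ 9k, and as gcd(9, 11) = 1, exactly when 11 ∣ k.
The smallest positive such k is 11.

11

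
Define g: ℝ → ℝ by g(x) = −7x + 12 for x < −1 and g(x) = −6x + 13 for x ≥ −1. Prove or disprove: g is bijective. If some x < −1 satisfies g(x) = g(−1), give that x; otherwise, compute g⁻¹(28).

-16/7

Both pieces are strictly decreasing (slopes −7 and −6), so each is injective on its own interval.
The left piece maps (−∞, −1) onto (19, ∞); the right piece maps [−1, ∞) onto (−∞, 19].
Since 19 = 19, the images partition ℝ: g is injective and surjective, hence bijective.
Because the two images are disjoint, no x < −1 has g(x) = g(−1), so we compute g⁻¹(28): 28 lies in (19, ∞), so solve −7x + 12 = 28: x = (28 − 12)/(−7) = −16/7.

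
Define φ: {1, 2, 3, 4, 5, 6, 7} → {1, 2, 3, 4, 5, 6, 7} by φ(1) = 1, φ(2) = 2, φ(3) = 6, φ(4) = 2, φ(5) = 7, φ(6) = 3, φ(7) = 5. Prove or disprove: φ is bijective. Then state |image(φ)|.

6

φ(2) = 2 = φ(4) with 2 ≠ 4, so φ is not injective, hence not bijective.
The image of φ is {1, 2, 3, 5, 6, 7}, which has 6 elements.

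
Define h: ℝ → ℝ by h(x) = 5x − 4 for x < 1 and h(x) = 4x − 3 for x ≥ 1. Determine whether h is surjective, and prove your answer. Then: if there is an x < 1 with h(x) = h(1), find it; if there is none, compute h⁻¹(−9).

-1

Both pieces are strictly increasing (slopes 5 and 4), so each is injective on its own interval.
The left piece maps (−∞, 1) onto (−∞, 1); the right piece maps [1, ∞) onto [1, ∞).
These images together cover ℝ, so h is surjective.
Because the two images are disjoint, no x < 1 has h(x) = h(1), so we compute h⁻¹(−9): −9 lies in (−∞, 1), so solve 5x − 4 = −9: x = (−9 + 4)/5 = −1.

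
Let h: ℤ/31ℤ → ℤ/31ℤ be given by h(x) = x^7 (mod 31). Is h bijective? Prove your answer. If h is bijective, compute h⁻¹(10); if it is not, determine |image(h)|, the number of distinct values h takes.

Since 31 is prime, the nonzero elements of ℤ/31ℤ form a cyclic group of order 30.
As gcd(7, 30) = 1, raising to the 7th power is a bijection on this group: if u^7 ≡ v^7 then (uv^{−1})^7 = 1, and the only element of order dividing gcd(7, 30) = 1 is 1, so u = v.
With h(0) = 0 this makes h injective on all of ℤ/31ℤ, hence bijective (finite equal-size domain and codomain). In particular h is bijective.
Since h is bijective, we find the preimage of 10. The inverse of x ↦ x^7 on (ℤ/31ℤ)^× is x ↦ x^13, because 7·13 = 91 = 3·30 + 1 ≡ 1 (mod 30) and x^{30} = 1 for x ≠ 0 (Fermat). So h⁻¹(10) = 10^13 mod 31.
Repeated squaring mod 31: 10^1 ≡ 10, 10^2 ≡ 10² = 100 ≡ 7, 10^4 ≡ 7² = 49 ≡ 18, 10^8 ≡ 18² = 324 ≡ 14. Since 13 = 8 + 4 + 1, 10^13 ≡ 14·18·10: 14·18 = 252 ≡ 4, then 4·10 = 40 ≡ 9. So 10^13 ≡ 9 (mod 31).
Hence h⁻¹(10) = 9.

9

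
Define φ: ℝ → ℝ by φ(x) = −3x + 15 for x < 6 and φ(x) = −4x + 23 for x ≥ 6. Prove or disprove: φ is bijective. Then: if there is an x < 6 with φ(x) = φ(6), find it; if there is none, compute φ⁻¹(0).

Both pieces are strictly decreasing (slopes −3 and −4), so each is injective on its own interval.
The left piece maps (−∞, 6) onto (−3, ∞); the right piece maps [6, ∞) onto (−∞, −1].
These images overlap. In particular φ(6) = −1 (right piece), and solving −3x + 15 = −1 on the left piece gives x = 16/3 < 6.
So φ(16/3) = φ(6) with 16/3 ≠ 6, and φ is not injective, hence not bijective. This x = 16/3 is the requested value below 6.

16/3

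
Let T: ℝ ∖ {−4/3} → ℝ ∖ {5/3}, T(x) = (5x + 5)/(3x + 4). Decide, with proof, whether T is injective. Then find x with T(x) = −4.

Suppose T(a) = T(b). Cross-multiplying: (5a + 5)(3b + 4) = (5b + 5)(3a + 4).
Expanding both sides and cancelling the symmetric terms leaves 5·(a − b) = 0. Since 5 ≠ 0, a = b. Therefore T is injective.
Solving T(x) = −4: cross-multiplying gives 5x + 5 = −4(3x + 4), which rearranges to 17x = −21, so x = −21/17.

-21/17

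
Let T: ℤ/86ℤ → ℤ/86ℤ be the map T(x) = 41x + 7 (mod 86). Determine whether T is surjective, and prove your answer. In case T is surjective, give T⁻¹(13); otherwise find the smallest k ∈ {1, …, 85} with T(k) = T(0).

40

Since gcd(41, 86) = 1, 41 is invertible modulo 86. Euclid's algorithm: 86 = 2·41 + 4, 41 = 10·4 + 1; back-substituting gives 1 = 21·41 − 10·86, so 41⁻¹ ≡ 21 (mod 86).
For any y ∈ ℤ/86ℤ, x = 21(y − 7) mod 86 satisfies T(x) = 41·21(y − 7) + 7 ≡ y (since 41·21 ≡ 1 mod 86). So every y has a preimage.
So T is surjective.
Since T is surjective, we find T⁻¹(13): we need 41x ≡ 13 − 7 ≡ 6 (mod 86). Using 41⁻¹ = 21: x ≡ 21·6 = 126 = 1·86 + 40, so x = 40.
Check: T(40) = 41·40 + 7 = 1647 = 19·86 + 13 ≡ 13 (mod 86).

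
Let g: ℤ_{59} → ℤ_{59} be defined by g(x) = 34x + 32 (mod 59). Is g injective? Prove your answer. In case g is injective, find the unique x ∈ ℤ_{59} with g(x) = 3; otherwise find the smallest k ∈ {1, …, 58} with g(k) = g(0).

If g(a) = g(b), then 34a ≡ 34b (mod 59). Because gcd(34, 59) = 1, we may cancel 34 to get a ≡ b (mod 59).
So g is injective.
We now compute 34⁻¹ mod 59 explicitly. Euclid's algorithm: 59 = 1·34 + 25, 34 = 1·25 + 9, 25 = 2·9 + 7, 9 = 1·7 + 2, 7 = 3·2 + 1; back-substituting gives 1 = 33·34 − 19·59, so 34⁻¹ ≡ 33 (mod 59).
Since g is injective, we compute g⁻¹(3): solve 34x + 32 ≡ 3 (mod 59), i.e. 34x ≡ 30 (mod 59).
Multiplying by 34⁻¹ = 33 gives x ≡ 33·30 = 990 = 16·59 + 46 ≡ 46 (mod 59).
Check: g(46) = 34·46 + 32 = 1596 = 27·59 + 3 ≡ 3 (mod 59).

46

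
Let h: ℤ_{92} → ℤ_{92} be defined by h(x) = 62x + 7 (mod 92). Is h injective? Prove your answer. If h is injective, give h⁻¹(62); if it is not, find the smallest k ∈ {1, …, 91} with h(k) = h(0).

46

Recall: injectivity means: for all a, b in the domain, h(a) = h(b) implies a = b.
We have gcd(62, 92) = 2 > 1. Taking a = 0 and b = 46: h(0) = 7 and h(46) = 62·46 + 7 = 2859 ≡ 7 (mod 92).
So h(0) = h(46) while 0 ≠ 46, thus h is not injective.
Since h is not injective, we find the least positive k with h(k) = h(0): this means 62k ≡ 0 (mod 92), i.e. 92 ∣ 62k. Since gcd(62, 92) = 2, dividing through by 2 this holds exactly when 46 ∣ 31k, and as gcd(31, 46) = 1, exactly when 46 ∣ k.
The smallest positive such k is 46.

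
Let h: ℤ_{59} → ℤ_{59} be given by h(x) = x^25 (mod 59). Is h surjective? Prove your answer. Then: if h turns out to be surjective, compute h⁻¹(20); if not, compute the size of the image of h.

Since 59 is prime, the nonzero elements of ℤ_{59} form a cyclic group of order 58.
As gcd(25, 58) = 1, raising to the 25th power is a bijection on this group: if s^25 ≡ t^25 then (st^{−1})^25 = 1, and the only element of order dividing gcd(25, 58) = 1 is 1, so s = t.
With h(0) = 0 this makes h injective on all of ℤ_{59}, hence bijective (finite equal-size domain and codomain). In particular h is surjective.
Since h is surjective, we find the preimage of 20. The inverse of x ↦ x^25 on (ℤ_{59})^× is x ↦ x^7, because 25·7 = 175 = 3·58 + 1 ≡ 1 (mod 58) and x^{58} = 1 for x ≠ 0 (Fermat). So h⁻¹(20) = 20^7 mod 59.
Repeated squaring mod 59: 20^1 ≡ 20, 20^2 ≡ 20² = 400 ≡ 46, 20^4 ≡ 46² = 2116 ≡ 51. Since 7 = 4 + 2 + 1, 20^7 ≡ 51·46·20: 51·46 = 2346 ≡ 45, then 45·20 = 900 ≡ 15. So 20^7 ≡ 15 (mod 59).
Hence h⁻¹(20) = 15.

15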